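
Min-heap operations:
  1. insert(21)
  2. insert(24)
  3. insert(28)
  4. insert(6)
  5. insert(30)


insert(21) -> [21]
insert(24) -> [21, 24]
insert(28) -> [21, 24, 28]
insert(6) -> [6, 21, 28, 24]
insert(30) -> [6, 21, 28, 24, 30]

Final heap: [6, 21, 28, 24, 30]


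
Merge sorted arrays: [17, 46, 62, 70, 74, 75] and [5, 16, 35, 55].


Take 5 from B
Take 16 from B
Take 17 from A
Take 35 from B
Take 46 from A
Take 55 from B

Merged: [5, 16, 17, 35, 46, 55, 62, 70, 74, 75]


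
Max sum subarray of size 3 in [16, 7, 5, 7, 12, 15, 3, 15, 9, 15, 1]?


[0:3]: 28
[1:4]: 19
[2:5]: 24
[3:6]: 34
[4:7]: 30
[5:8]: 33
[6:9]: 27
[7:10]: 39
[8:11]: 25

Max: 39 at [7:10]


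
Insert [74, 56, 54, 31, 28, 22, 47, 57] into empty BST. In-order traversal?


Insert 74: root
Insert 56: L from 74
Insert 54: L from 74 -> L from 56
Insert 31: L from 74 -> L from 56 -> L from 54
Insert 28: L from 74 -> L from 56 -> L from 54 -> L from 31
Insert 22: L from 74 -> L from 56 -> L from 54 -> L from 31 -> L from 28
Insert 47: L from 74 -> L from 56 -> L from 54 -> R from 31
Insert 57: L from 74 -> R from 56

In-order: [22, 28, 31, 47, 54, 56, 57, 74]


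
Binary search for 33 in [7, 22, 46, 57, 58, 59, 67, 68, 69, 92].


Step 1: lo=0, hi=9, mid=4, val=58
Step 2: lo=0, hi=3, mid=1, val=22
Step 3: lo=2, hi=3, mid=2, val=46

Not found


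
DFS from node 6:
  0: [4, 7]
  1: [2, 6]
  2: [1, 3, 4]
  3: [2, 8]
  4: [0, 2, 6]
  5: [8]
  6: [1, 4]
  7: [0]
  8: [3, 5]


Visit 6, push [4, 1]
Visit 1, push [2]
Visit 2, push [4, 3]
Visit 3, push [8]
Visit 8, push [5]
Visit 5, push []
Visit 4, push [0]
Visit 0, push [7]
Visit 7, push []

DFS order: [6, 1, 2, 3, 8, 5, 4, 0, 7]


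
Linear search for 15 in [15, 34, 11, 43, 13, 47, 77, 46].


i=0: 15==15 found!

Found at 0, 1 comps


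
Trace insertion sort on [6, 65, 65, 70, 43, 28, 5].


Initial: [6, 65, 65, 70, 43, 28, 5]
Insert 65: [6, 65, 65, 70, 43, 28, 5]
Insert 65: [6, 65, 65, 70, 43, 28, 5]
Insert 70: [6, 65, 65, 70, 43, 28, 5]
Insert 43: [6, 43, 65, 65, 70, 28, 5]
Insert 28: [6, 28, 43, 65, 65, 70, 5]
Insert 5: [5, 6, 28, 43, 65, 65, 70]

Sorted: [5, 6, 28, 43, 65, 65, 70]


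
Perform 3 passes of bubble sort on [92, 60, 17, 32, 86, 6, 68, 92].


Initial: [92, 60, 17, 32, 86, 6, 68, 92]
Pass 1: [60, 17, 32, 86, 6, 68, 92, 92] (6 swaps)
Pass 2: [17, 32, 60, 6, 68, 86, 92, 92] (4 swaps)
Pass 3: [17, 32, 6, 60, 68, 86, 92, 92] (1 swaps)

After 3 passes: [17, 32, 6, 60, 68, 86, 92, 92]


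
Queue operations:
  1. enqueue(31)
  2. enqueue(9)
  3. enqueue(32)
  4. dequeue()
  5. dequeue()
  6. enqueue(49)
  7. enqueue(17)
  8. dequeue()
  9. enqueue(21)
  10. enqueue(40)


enqueue(31) -> [31]
enqueue(9) -> [31, 9]
enqueue(32) -> [31, 9, 32]
dequeue()->31, [9, 32]
dequeue()->9, [32]
enqueue(49) -> [32, 49]
enqueue(17) -> [32, 49, 17]
dequeue()->32, [49, 17]
enqueue(21) -> [49, 17, 21]
enqueue(40) -> [49, 17, 21, 40]

Final queue: [49, 17, 21, 40]


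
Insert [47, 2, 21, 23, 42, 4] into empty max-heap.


Insert 47: [47]
Insert 2: [47, 2]
Insert 21: [47, 2, 21]
Insert 23: [47, 23, 21, 2]
Insert 42: [47, 42, 21, 2, 23]
Insert 4: [47, 42, 21, 2, 23, 4]

Final heap: [47, 42, 21, 2, 23, 4]


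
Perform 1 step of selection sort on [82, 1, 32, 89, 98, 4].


Initial: [82, 1, 32, 89, 98, 4]
Step 1: min=1 at 1
  Swap: [1, 82, 32, 89, 98, 4]

After 1 step: [1, 82, 32, 89, 98, 4]


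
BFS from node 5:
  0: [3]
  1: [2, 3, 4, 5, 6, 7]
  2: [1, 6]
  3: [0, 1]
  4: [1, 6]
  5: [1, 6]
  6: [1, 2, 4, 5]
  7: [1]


Visit 5, enqueue [1, 6]
Visit 1, enqueue [2, 3, 4, 7]
Visit 6, enqueue []
Visit 2, enqueue []
Visit 3, enqueue [0]
Visit 4, enqueue []
Visit 7, enqueue []
Visit 0, enqueue []

BFS order: [5, 1, 6, 2, 3, 4, 7, 0]


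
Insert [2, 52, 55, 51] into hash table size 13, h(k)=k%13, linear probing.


Insert 2: h=2 -> slot 2
Insert 52: h=0 -> slot 0
Insert 55: h=3 -> slot 3
Insert 51: h=12 -> slot 12

Table: [52, None, 2, 55, None, None, None, None, None, None, None, None, 51]


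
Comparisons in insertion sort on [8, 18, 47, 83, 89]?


Algorithm: insertion sort
Input: [8, 18, 47, 83, 89]
Sorted: [8, 18, 47, 83, 89]

4


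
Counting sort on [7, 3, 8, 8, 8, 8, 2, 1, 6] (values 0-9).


Input: [7, 3, 8, 8, 8, 8, 2, 1, 6]
Counts: [0, 1, 1, 1, 0, 0, 1, 1, 4, 0]

Sorted: [1, 2, 3, 6, 7, 8, 8, 8, 8]


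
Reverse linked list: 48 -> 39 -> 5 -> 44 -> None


Step 1: curr=48, set curr.next=prev(None) | reversed so far: 48
Step 2: curr=39, set curr.next=prev(48) | reversed so far: 39 -> 48
Step 3: curr=5, set curr.next=prev(39) | reversed so far: 5 -> 39 -> 48
Step 4: curr=44, set curr.next=prev(5) | reversed so far: 44 -> 5 -> 39 -> 48

44 -> 5 -> 39 -> 48 -> None


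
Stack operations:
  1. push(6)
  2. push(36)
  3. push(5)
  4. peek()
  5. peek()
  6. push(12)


push(6) -> [6]
push(36) -> [6, 36]
push(5) -> [6, 36, 5]
peek()->5
peek()->5
push(12) -> [6, 36, 5, 12]

Final stack: [6, 36, 5, 12]


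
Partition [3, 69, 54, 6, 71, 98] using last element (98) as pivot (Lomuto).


Pivot: 98
  3 <= 98: advance i (no swap)
  69 <= 98: advance i (no swap)
  54 <= 98: advance i (no swap)
  6 <= 98: advance i (no swap)
  71 <= 98: advance i (no swap)
Place pivot at 5: [3, 69, 54, 6, 71, 98]

Partitioned: [3, 69, 54, 6, 71, 98]


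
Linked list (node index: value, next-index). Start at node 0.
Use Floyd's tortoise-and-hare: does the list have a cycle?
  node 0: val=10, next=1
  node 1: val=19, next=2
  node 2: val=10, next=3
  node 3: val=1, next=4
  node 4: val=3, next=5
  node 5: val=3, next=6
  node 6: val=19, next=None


Floyd's tortoise (slow, +1) and hare (fast, +2):
  init: slow=0, fast=0
  step 1: slow=1, fast=2
  step 2: slow=2, fast=4
  step 3: slow=3, fast=6
  step 4: fast -> None, no cycle

Cycle: no


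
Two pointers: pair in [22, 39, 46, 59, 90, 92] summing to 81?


lo=0(22)+hi=5(92)=114
lo=0(22)+hi=4(90)=112
lo=0(22)+hi=3(59)=81

Yes: 22+59=81


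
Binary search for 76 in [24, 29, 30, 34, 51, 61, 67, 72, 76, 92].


Step 1: lo=0, hi=9, mid=4, val=51
Step 2: lo=5, hi=9, mid=7, val=72
Step 3: lo=8, hi=9, mid=8, val=76

Found at index 8


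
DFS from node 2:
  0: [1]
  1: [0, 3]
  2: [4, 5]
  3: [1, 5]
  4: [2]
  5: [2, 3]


Visit 2, push [5, 4]
Visit 4, push []
Visit 5, push [3]
Visit 3, push [1]
Visit 1, push [0]
Visit 0, push []

DFS order: [2, 4, 5, 3, 1, 0]


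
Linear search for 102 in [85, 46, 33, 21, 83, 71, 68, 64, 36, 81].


i=0: 85!=102
i=1: 46!=102
i=2: 33!=102
i=3: 21!=102
i=4: 83!=102
i=5: 71!=102
i=6: 68!=102
i=7: 64!=102
i=8: 36!=102
i=9: 81!=102

Not found, 10 comps


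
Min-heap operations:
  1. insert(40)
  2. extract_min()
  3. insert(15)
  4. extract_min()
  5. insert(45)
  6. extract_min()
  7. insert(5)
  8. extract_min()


insert(40) -> [40]
extract_min()->40, []
insert(15) -> [15]
extract_min()->15, []
insert(45) -> [45]
extract_min()->45, []
insert(5) -> [5]
extract_min()->5, []

Final heap: []


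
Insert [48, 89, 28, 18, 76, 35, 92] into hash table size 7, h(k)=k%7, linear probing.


Insert 48: h=6 -> slot 6
Insert 89: h=5 -> slot 5
Insert 28: h=0 -> slot 0
Insert 18: h=4 -> slot 4
Insert 76: h=6, 2 probes -> slot 1
Insert 35: h=0, 2 probes -> slot 2
Insert 92: h=1, 2 probes -> slot 3

Table: [28, 76, 35, 92, 18, 89, 48]


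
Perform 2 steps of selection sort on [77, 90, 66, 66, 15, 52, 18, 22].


Initial: [77, 90, 66, 66, 15, 52, 18, 22]
Step 1: min=15 at 4
  Swap: [15, 90, 66, 66, 77, 52, 18, 22]
Step 2: min=18 at 6
  Swap: [15, 18, 66, 66, 77, 52, 90, 22]

After 2 steps: [15, 18, 66, 66, 77, 52, 90, 22]


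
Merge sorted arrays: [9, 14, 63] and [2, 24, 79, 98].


Take 2 from B
Take 9 from A
Take 14 from A
Take 24 from B
Take 63 from A

Merged: [2, 9, 14, 24, 63, 79, 98]


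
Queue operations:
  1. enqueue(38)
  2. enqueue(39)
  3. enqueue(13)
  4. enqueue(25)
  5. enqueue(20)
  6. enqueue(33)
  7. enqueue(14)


enqueue(38) -> [38]
enqueue(39) -> [38, 39]
enqueue(13) -> [38, 39, 13]
enqueue(25) -> [38, 39, 13, 25]
enqueue(20) -> [38, 39, 13, 25, 20]
enqueue(33) -> [38, 39, 13, 25, 20, 33]
enqueue(14) -> [38, 39, 13, 25, 20, 33, 14]

Final queue: [38, 39, 13, 25, 20, 33, 14]


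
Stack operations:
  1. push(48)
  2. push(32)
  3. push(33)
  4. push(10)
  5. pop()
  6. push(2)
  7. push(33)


push(48) -> [48]
push(32) -> [48, 32]
push(33) -> [48, 32, 33]
push(10) -> [48, 32, 33, 10]
pop()->10, [48, 32, 33]
push(2) -> [48, 32, 33, 2]
push(33) -> [48, 32, 33, 2, 33]

Final stack: [48, 32, 33, 2, 33]


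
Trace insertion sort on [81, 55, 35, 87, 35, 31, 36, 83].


Initial: [81, 55, 35, 87, 35, 31, 36, 83]
Insert 55: [55, 81, 35, 87, 35, 31, 36, 83]
Insert 35: [35, 55, 81, 87, 35, 31, 36, 83]
Insert 87: [35, 55, 81, 87, 35, 31, 36, 83]
Insert 35: [35, 35, 55, 81, 87, 31, 36, 83]
Insert 31: [31, 35, 35, 55, 81, 87, 36, 83]
Insert 36: [31, 35, 35, 36, 55, 81, 87, 83]
Insert 83: [31, 35, 35, 36, 55, 81, 83, 87]

Sorted: [31, 35, 35, 36, 55, 81, 83, 87]


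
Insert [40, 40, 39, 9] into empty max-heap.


Insert 40: [40]
Insert 40: [40, 40]
Insert 39: [40, 40, 39]
Insert 9: [40, 40, 39, 9]

Final heap: [40, 40, 39, 9]


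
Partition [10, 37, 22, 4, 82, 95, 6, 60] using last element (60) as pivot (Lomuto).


Pivot: 60
  10 <= 60: advance i (no swap)
  37 <= 60: advance i (no swap)
  22 <= 60: advance i (no swap)
  4 <= 60: advance i (no swap)
  6 <= 60: swap -> [10, 37, 22, 4, 6, 95, 82, 60]
Place pivot at 5: [10, 37, 22, 4, 6, 60, 82, 95]

Partitioned: [10, 37, 22, 4, 6, 60, 82, 95]


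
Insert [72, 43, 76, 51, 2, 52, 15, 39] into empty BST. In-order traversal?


Insert 72: root
Insert 43: L from 72
Insert 76: R from 72
Insert 51: L from 72 -> R from 43
Insert 2: L from 72 -> L from 43
Insert 52: L from 72 -> R from 43 -> R from 51
Insert 15: L from 72 -> L from 43 -> R from 2
Insert 39: L from 72 -> L from 43 -> R from 2 -> R from 15

In-order: [2, 15, 39, 43, 51, 52, 72, 76]


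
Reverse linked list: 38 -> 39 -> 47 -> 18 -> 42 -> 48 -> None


Step 1: curr=38, set curr.next=prev(None) | reversed so far: 38
Step 2: curr=39, set curr.next=prev(38) | reversed so far: 39 -> 38
Step 3: curr=47, set curr.next=prev(39) | reversed so far: 47 -> 39 -> 38
Step 4: curr=18, set curr.next=prev(47) | reversed so far: 18 -> 47 -> 39 -> 38
Step 5: curr=42, set curr.next=prev(18) | reversed so far: 42 -> 18 -> 47 -> 39 -> 38
Step 6: curr=48, set curr.next=prev(42) | reversed so far: 48 -> 42 -> 18 -> 47 -> 39 -> 38

48 -> 42 -> 18 -> 47 -> 39 -> 38 -> None


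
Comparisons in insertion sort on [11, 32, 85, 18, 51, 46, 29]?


Algorithm: insertion sort
Input: [11, 32, 85, 18, 51, 46, 29]
Sorted: [11, 18, 29, 32, 46, 51, 85]

15


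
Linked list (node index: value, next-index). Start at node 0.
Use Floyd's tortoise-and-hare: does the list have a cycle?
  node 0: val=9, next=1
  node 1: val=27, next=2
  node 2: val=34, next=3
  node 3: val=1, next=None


Floyd's tortoise (slow, +1) and hare (fast, +2):
  init: slow=0, fast=0
  step 1: slow=1, fast=2
  step 2: fast 2->3->None, no cycle

Cycle: no


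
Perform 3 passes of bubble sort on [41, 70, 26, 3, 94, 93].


Initial: [41, 70, 26, 3, 94, 93]
Pass 1: [41, 26, 3, 70, 93, 94] (3 swaps)
Pass 2: [26, 3, 41, 70, 93, 94] (2 swaps)
Pass 3: [3, 26, 41, 70, 93, 94] (1 swaps)

After 3 passes: [3, 26, 41, 70, 93, 94]


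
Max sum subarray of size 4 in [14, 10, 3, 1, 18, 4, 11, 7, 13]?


[0:4]: 28
[1:5]: 32
[2:6]: 26
[3:7]: 34
[4:8]: 40
[5:9]: 35

Max: 40 at [4:8]


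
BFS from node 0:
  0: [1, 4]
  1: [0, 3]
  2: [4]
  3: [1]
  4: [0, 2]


Visit 0, enqueue [1, 4]
Visit 1, enqueue [3]
Visit 4, enqueue [2]
Visit 3, enqueue []
Visit 2, enqueue []

BFS order: [0, 1, 4, 3, 2]


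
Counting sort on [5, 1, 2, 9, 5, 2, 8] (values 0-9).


Input: [5, 1, 2, 9, 5, 2, 8]
Counts: [0, 1, 2, 0, 0, 2, 0, 0, 1, 1]

Sorted: [1, 2, 2, 5, 5, 8, 9]


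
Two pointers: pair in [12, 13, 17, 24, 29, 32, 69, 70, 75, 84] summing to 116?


lo=0(12)+hi=9(84)=96
lo=1(13)+hi=9(84)=97
lo=2(17)+hi=9(84)=101
lo=3(24)+hi=9(84)=108
lo=4(29)+hi=9(84)=113
lo=5(32)+hi=9(84)=116

Yes: 32+84=116


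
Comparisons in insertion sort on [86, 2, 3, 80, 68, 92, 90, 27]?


Algorithm: insertion sort
Input: [86, 2, 3, 80, 68, 92, 90, 27]
Sorted: [2, 3, 27, 68, 80, 86, 90, 92]

17


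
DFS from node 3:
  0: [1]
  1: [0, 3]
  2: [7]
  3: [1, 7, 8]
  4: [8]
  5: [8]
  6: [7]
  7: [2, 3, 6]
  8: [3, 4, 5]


Visit 3, push [8, 7, 1]
Visit 1, push [0]
Visit 0, push []
Visit 7, push [6, 2]
Visit 2, push []
Visit 6, push []
Visit 8, push [5, 4]
Visit 4, push []
Visit 5, push []

DFS order: [3, 1, 0, 7, 2, 6, 8, 4, 5]


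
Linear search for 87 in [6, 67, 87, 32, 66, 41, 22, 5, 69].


i=0: 6!=87
i=1: 67!=87
i=2: 87==87 found!

Found at 2, 3 comps


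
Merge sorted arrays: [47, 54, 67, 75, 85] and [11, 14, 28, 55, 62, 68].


Take 11 from B
Take 14 from B
Take 28 from B
Take 47 from A
Take 54 from A
Take 55 from B
Take 62 from B
Take 67 from A
Take 68 from B

Merged: [11, 14, 28, 47, 54, 55, 62, 67, 68, 75, 85]


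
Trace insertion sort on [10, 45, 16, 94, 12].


Initial: [10, 45, 16, 94, 12]
Insert 45: [10, 45, 16, 94, 12]
Insert 16: [10, 16, 45, 94, 12]
Insert 94: [10, 16, 45, 94, 12]
Insert 12: [10, 12, 16, 45, 94]

Sorted: [10, 12, 16, 45, 94]


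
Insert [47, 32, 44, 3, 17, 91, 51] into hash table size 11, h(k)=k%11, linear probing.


Insert 47: h=3 -> slot 3
Insert 32: h=10 -> slot 10
Insert 44: h=0 -> slot 0
Insert 3: h=3, 1 probes -> slot 4
Insert 17: h=6 -> slot 6
Insert 91: h=3, 2 probes -> slot 5
Insert 51: h=7 -> slot 7

Table: [44, None, None, 47, 3, 91, 17, 51, None, None, 32]


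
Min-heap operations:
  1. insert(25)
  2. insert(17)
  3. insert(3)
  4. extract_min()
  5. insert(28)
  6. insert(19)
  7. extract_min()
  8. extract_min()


insert(25) -> [25]
insert(17) -> [17, 25]
insert(3) -> [3, 25, 17]
extract_min()->3, [17, 25]
insert(28) -> [17, 25, 28]
insert(19) -> [17, 19, 28, 25]
extract_min()->17, [19, 25, 28]
extract_min()->19, [25, 28]

Final heap: [25, 28]


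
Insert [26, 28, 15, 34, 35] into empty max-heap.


Insert 26: [26]
Insert 28: [28, 26]
Insert 15: [28, 26, 15]
Insert 34: [34, 28, 15, 26]
Insert 35: [35, 34, 15, 26, 28]

Final heap: [35, 34, 15, 26, 28]


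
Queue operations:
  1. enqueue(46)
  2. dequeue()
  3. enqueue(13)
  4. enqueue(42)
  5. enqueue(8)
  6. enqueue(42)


enqueue(46) -> [46]
dequeue()->46, []
enqueue(13) -> [13]
enqueue(42) -> [13, 42]
enqueue(8) -> [13, 42, 8]
enqueue(42) -> [13, 42, 8, 42]

Final queue: [13, 42, 8, 42]


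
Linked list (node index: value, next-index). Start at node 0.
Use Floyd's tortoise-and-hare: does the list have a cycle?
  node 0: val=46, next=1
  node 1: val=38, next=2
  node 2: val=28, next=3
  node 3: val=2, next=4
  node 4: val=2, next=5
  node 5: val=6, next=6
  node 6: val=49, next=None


Floyd's tortoise (slow, +1) and hare (fast, +2):
  init: slow=0, fast=0
  step 1: slow=1, fast=2
  step 2: slow=2, fast=4
  step 3: slow=3, fast=6
  step 4: fast -> None, no cycle

Cycle: no


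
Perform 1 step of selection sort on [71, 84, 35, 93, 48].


Initial: [71, 84, 35, 93, 48]
Step 1: min=35 at 2
  Swap: [35, 84, 71, 93, 48]

After 1 step: [35, 84, 71, 93, 48]


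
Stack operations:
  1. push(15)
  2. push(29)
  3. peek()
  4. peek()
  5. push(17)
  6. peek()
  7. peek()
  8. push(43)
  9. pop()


push(15) -> [15]
push(29) -> [15, 29]
peek()->29
peek()->29
push(17) -> [15, 29, 17]
peek()->17
peek()->17
push(43) -> [15, 29, 17, 43]
pop()->43, [15, 29, 17]

Final stack: [15, 29, 17]


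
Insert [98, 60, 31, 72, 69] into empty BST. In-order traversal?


Insert 98: root
Insert 60: L from 98
Insert 31: L from 98 -> L from 60
Insert 72: L from 98 -> R from 60
Insert 69: L from 98 -> R from 60 -> L from 72

In-order: [31, 60, 69, 72, 98]


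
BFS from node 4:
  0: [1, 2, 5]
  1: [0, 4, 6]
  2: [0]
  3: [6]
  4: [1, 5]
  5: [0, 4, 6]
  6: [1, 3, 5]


Visit 4, enqueue [1, 5]
Visit 1, enqueue [0, 6]
Visit 5, enqueue []
Visit 0, enqueue [2]
Visit 6, enqueue [3]
Visit 2, enqueue []
Visit 3, enqueue []

BFS order: [4, 1, 5, 0, 6, 2, 3]


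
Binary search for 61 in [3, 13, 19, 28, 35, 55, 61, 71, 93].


Step 1: lo=0, hi=8, mid=4, val=35
Step 2: lo=5, hi=8, mid=6, val=61

Found at index 6


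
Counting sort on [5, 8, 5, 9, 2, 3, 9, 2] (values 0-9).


Input: [5, 8, 5, 9, 2, 3, 9, 2]
Counts: [0, 0, 2, 1, 0, 2, 0, 0, 1, 2]

Sorted: [2, 2, 3, 5, 5, 8, 9, 9]


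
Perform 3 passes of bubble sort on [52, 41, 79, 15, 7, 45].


Initial: [52, 41, 79, 15, 7, 45]
Pass 1: [41, 52, 15, 7, 45, 79] (4 swaps)
Pass 2: [41, 15, 7, 45, 52, 79] (3 swaps)
Pass 3: [15, 7, 41, 45, 52, 79] (2 swaps)

After 3 passes: [15, 7, 41, 45, 52, 79]


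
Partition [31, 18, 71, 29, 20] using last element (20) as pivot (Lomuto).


Pivot: 20
  18 <= 20: swap -> [18, 31, 71, 29, 20]
Place pivot at 1: [18, 20, 71, 29, 31]

Partitioned: [18, 20, 71, 29, 31]


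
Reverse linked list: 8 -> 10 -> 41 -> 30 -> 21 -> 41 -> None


Step 1: curr=8, set curr.next=prev(None) | reversed so far: 8
Step 2: curr=10, set curr.next=prev(8) | reversed so far: 10 -> 8
Step 3: curr=41, set curr.next=prev(10) | reversed so far: 41 -> 10 -> 8
Step 4: curr=30, set curr.next=prev(41) | reversed so far: 30 -> 41 -> 10 -> 8
Step 5: curr=21, set curr.next=prev(30) | reversed so far: 21 -> 30 -> 41 -> 10 -> 8
Step 6: curr=41, set curr.next=prev(21) | reversed so far: 41 -> 21 -> 30 -> 41 -> 10 -> 8

41 -> 21 -> 30 -> 41 -> 10 -> 8 -> None


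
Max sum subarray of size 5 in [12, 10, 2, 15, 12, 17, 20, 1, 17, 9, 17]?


[0:5]: 51
[1:6]: 56
[2:7]: 66
[3:8]: 65
[4:9]: 67
[5:10]: 64
[6:11]: 64

Max: 67 at [4:9]


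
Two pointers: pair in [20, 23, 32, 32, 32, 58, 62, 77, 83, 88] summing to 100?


lo=0(20)+hi=9(88)=108
lo=0(20)+hi=8(83)=103
lo=0(20)+hi=7(77)=97
lo=1(23)+hi=7(77)=100

Yes: 23+77=100


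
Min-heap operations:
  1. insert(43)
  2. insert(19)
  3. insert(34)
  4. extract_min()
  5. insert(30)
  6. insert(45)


insert(43) -> [43]
insert(19) -> [19, 43]
insert(34) -> [19, 43, 34]
extract_min()->19, [34, 43]
insert(30) -> [30, 43, 34]
insert(45) -> [30, 43, 34, 45]

Final heap: [30, 43, 34, 45]


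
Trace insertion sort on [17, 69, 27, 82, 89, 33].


Initial: [17, 69, 27, 82, 89, 33]
Insert 69: [17, 69, 27, 82, 89, 33]
Insert 27: [17, 27, 69, 82, 89, 33]
Insert 82: [17, 27, 69, 82, 89, 33]
Insert 89: [17, 27, 69, 82, 89, 33]
Insert 33: [17, 27, 33, 69, 82, 89]

Sorted: [17, 27, 33, 69, 82, 89]


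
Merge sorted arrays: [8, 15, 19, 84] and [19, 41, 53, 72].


Take 8 from A
Take 15 from A
Take 19 from A
Take 19 from B
Take 41 from B
Take 53 from B
Take 72 from B

Merged: [8, 15, 19, 19, 41, 53, 72, 84]


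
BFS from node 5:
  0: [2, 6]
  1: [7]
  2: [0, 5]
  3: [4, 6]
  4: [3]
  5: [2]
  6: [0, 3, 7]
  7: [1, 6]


Visit 5, enqueue [2]
Visit 2, enqueue [0]
Visit 0, enqueue [6]
Visit 6, enqueue [3, 7]
Visit 3, enqueue [4]
Visit 7, enqueue [1]
Visit 4, enqueue []
Visit 1, enqueue []

BFS order: [5, 2, 0, 6, 3, 7, 4, 1]


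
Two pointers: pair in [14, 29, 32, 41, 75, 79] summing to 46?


lo=0(14)+hi=5(79)=93
lo=0(14)+hi=4(75)=89
lo=0(14)+hi=3(41)=55
lo=0(14)+hi=2(32)=46

Yes: 14+32=46


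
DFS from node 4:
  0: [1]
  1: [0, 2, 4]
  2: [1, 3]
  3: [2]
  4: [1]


Visit 4, push [1]
Visit 1, push [2, 0]
Visit 0, push []
Visit 2, push [3]
Visit 3, push []

DFS order: [4, 1, 0, 2, 3]


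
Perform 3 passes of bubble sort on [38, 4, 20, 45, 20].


Initial: [38, 4, 20, 45, 20]
Pass 1: [4, 20, 38, 20, 45] (3 swaps)
Pass 2: [4, 20, 20, 38, 45] (1 swaps)
Pass 3: [4, 20, 20, 38, 45] (0 swaps)

After 3 passes: [4, 20, 20, 38, 45]


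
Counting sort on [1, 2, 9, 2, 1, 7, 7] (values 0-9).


Input: [1, 2, 9, 2, 1, 7, 7]
Counts: [0, 2, 2, 0, 0, 0, 0, 2, 0, 1]

Sorted: [1, 1, 2, 2, 7, 7, 9]


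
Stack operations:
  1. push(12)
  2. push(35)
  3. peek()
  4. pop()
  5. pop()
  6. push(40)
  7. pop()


push(12) -> [12]
push(35) -> [12, 35]
peek()->35
pop()->35, [12]
pop()->12, []
push(40) -> [40]
pop()->40, []

Final stack: []


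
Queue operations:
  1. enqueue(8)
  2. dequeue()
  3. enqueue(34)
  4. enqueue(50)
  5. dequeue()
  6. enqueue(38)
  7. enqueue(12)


enqueue(8) -> [8]
dequeue()->8, []
enqueue(34) -> [34]
enqueue(50) -> [34, 50]
dequeue()->34, [50]
enqueue(38) -> [50, 38]
enqueue(12) -> [50, 38, 12]

Final queue: [50, 38, 12]


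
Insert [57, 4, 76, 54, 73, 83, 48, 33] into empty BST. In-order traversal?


Insert 57: root
Insert 4: L from 57
Insert 76: R from 57
Insert 54: L from 57 -> R from 4
Insert 73: R from 57 -> L from 76
Insert 83: R from 57 -> R from 76
Insert 48: L from 57 -> R from 4 -> L from 54
Insert 33: L from 57 -> R from 4 -> L from 54 -> L from 48

In-order: [4, 33, 48, 54, 57, 73, 76, 83]


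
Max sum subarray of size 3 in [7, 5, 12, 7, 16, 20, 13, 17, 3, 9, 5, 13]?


[0:3]: 24
[1:4]: 24
[2:5]: 35
[3:6]: 43
[4:7]: 49
[5:8]: 50
[6:9]: 33
[7:10]: 29
[8:11]: 17
[9:12]: 27

Max: 50 at [5:8]


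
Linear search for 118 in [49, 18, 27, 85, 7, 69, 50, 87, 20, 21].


i=0: 49!=118
i=1: 18!=118
i=2: 27!=118
i=3: 85!=118
i=4: 7!=118
i=5: 69!=118
i=6: 50!=118
i=7: 87!=118
i=8: 20!=118
i=9: 21!=118

Not found, 10 comps


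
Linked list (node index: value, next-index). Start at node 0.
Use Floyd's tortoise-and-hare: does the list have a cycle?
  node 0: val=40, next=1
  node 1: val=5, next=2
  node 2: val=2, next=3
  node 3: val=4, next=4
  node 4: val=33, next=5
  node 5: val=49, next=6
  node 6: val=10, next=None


Floyd's tortoise (slow, +1) and hare (fast, +2):
  init: slow=0, fast=0
  step 1: slow=1, fast=2
  step 2: slow=2, fast=4
  step 3: slow=3, fast=6
  step 4: fast -> None, no cycle

Cycle: no


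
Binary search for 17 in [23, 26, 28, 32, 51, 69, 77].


Step 1: lo=0, hi=6, mid=3, val=32
Step 2: lo=0, hi=2, mid=1, val=26
Step 3: lo=0, hi=0, mid=0, val=23

Not found


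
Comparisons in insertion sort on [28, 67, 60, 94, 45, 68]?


Algorithm: insertion sort
Input: [28, 67, 60, 94, 45, 68]
Sorted: [28, 45, 60, 67, 68, 94]

10


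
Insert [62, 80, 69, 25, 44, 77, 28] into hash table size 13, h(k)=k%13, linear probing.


Insert 62: h=10 -> slot 10
Insert 80: h=2 -> slot 2
Insert 69: h=4 -> slot 4
Insert 25: h=12 -> slot 12
Insert 44: h=5 -> slot 5
Insert 77: h=12, 1 probes -> slot 0
Insert 28: h=2, 1 probes -> slot 3

Table: [77, None, 80, 28, 69, 44, None, None, None, None, 62, None, 25]


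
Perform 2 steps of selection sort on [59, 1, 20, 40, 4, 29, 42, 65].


Initial: [59, 1, 20, 40, 4, 29, 42, 65]
Step 1: min=1 at 1
  Swap: [1, 59, 20, 40, 4, 29, 42, 65]
Step 2: min=4 at 4
  Swap: [1, 4, 20, 40, 59, 29, 42, 65]

After 2 steps: [1, 4, 20, 40, 59, 29, 42, 65]


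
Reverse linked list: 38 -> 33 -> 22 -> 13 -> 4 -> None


Step 1: curr=38, set curr.next=prev(None) | reversed so far: 38
Step 2: curr=33, set curr.next=prev(38) | reversed so far: 33 -> 38
Step 3: curr=22, set curr.next=prev(33) | reversed so far: 22 -> 33 -> 38
Step 4: curr=13, set curr.next=prev(22) | reversed so far: 13 -> 22 -> 33 -> 38
Step 5: curr=4, set curr.next=prev(13) | reversed so far: 4 -> 13 -> 22 -> 33 -> 38

4 -> 13 -> 22 -> 33 -> 38 -> None


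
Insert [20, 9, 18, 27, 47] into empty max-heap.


Insert 20: [20]
Insert 9: [20, 9]
Insert 18: [20, 9, 18]
Insert 27: [27, 20, 18, 9]
Insert 47: [47, 27, 18, 9, 20]

Final heap: [47, 27, 18, 9, 20]


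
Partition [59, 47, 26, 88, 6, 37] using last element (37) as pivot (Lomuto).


Pivot: 37
  26 <= 37: swap -> [26, 47, 59, 88, 6, 37]
  6 <= 37: swap -> [26, 6, 59, 88, 47, 37]
Place pivot at 2: [26, 6, 37, 88, 47, 59]

Partitioned: [26, 6, 37, 88, 47, 59]


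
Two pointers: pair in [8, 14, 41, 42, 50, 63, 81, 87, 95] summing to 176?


lo=0(8)+hi=8(95)=103
lo=1(14)+hi=8(95)=109
lo=2(41)+hi=8(95)=136
lo=3(42)+hi=8(95)=137
lo=4(50)+hi=8(95)=145
lo=5(63)+hi=8(95)=158
lo=6(81)+hi=8(95)=176

Yes: 81+95=176


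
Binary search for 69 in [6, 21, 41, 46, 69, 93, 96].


Step 1: lo=0, hi=6, mid=3, val=46
Step 2: lo=4, hi=6, mid=5, val=93
Step 3: lo=4, hi=4, mid=4, val=69

Found at index 4


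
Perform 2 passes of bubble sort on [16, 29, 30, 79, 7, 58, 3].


Initial: [16, 29, 30, 79, 7, 58, 3]
Pass 1: [16, 29, 30, 7, 58, 3, 79] (3 swaps)
Pass 2: [16, 29, 7, 30, 3, 58, 79] (2 swaps)

After 2 passes: [16, 29, 7, 30, 3, 58, 79]


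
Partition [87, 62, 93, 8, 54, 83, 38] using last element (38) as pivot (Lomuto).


Pivot: 38
  8 <= 38: swap -> [8, 62, 93, 87, 54, 83, 38]
Place pivot at 1: [8, 38, 93, 87, 54, 83, 62]

Partitioned: [8, 38, 93, 87, 54, 83, 62]


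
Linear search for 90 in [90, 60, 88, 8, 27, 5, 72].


i=0: 90==90 found!

Found at 0, 1 comps


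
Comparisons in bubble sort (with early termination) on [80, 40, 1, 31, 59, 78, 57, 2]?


Algorithm: bubble sort (with early termination)
Input: [80, 40, 1, 31, 59, 78, 57, 2]
Sorted: [1, 2, 31, 40, 57, 59, 78, 80]

28


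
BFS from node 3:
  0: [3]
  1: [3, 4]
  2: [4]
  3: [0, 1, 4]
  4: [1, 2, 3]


Visit 3, enqueue [0, 1, 4]
Visit 0, enqueue []
Visit 1, enqueue []
Visit 4, enqueue [2]
Visit 2, enqueue []

BFS order: [3, 0, 1, 4, 2]


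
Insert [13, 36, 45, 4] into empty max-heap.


Insert 13: [13]
Insert 36: [36, 13]
Insert 45: [45, 13, 36]
Insert 4: [45, 13, 36, 4]

Final heap: [45, 13, 36, 4]


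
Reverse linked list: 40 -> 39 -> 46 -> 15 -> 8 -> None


Step 1: curr=40, set curr.next=prev(None) | reversed so far: 40
Step 2: curr=39, set curr.next=prev(40) | reversed so far: 39 -> 40
Step 3: curr=46, set curr.next=prev(39) | reversed so far: 46 -> 39 -> 40
Step 4: curr=15, set curr.next=prev(46) | reversed so far: 15 -> 46 -> 39 -> 40
Step 5: curr=8, set curr.next=prev(15) | reversed so far: 8 -> 15 -> 46 -> 39 -> 40

8 -> 15 -> 46 -> 39 -> 40 -> None


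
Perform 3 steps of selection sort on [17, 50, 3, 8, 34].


Initial: [17, 50, 3, 8, 34]
Step 1: min=3 at 2
  Swap: [3, 50, 17, 8, 34]
Step 2: min=8 at 3
  Swap: [3, 8, 17, 50, 34]
Step 3: min=17 at 2
  Swap: [3, 8, 17, 50, 34]

After 3 steps: [3, 8, 17, 50, 34]


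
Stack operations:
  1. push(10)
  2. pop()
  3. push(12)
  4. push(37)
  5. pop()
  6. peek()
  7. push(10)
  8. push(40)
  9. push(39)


push(10) -> [10]
pop()->10, []
push(12) -> [12]
push(37) -> [12, 37]
pop()->37, [12]
peek()->12
push(10) -> [12, 10]
push(40) -> [12, 10, 40]
push(39) -> [12, 10, 40, 39]

Final stack: [12, 10, 40, 39]


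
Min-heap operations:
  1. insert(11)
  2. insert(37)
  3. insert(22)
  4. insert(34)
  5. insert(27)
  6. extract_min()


insert(11) -> [11]
insert(37) -> [11, 37]
insert(22) -> [11, 37, 22]
insert(34) -> [11, 34, 22, 37]
insert(27) -> [11, 27, 22, 37, 34]
extract_min()->11, [22, 27, 34, 37]

Final heap: [22, 27, 34, 37]


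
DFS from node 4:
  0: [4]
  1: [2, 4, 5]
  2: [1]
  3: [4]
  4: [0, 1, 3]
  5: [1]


Visit 4, push [3, 1, 0]
Visit 0, push []
Visit 1, push [5, 2]
Visit 2, push []
Visit 5, push []
Visit 3, push []

DFS order: [4, 0, 1, 2, 5, 3]


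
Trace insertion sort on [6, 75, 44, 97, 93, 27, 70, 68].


Initial: [6, 75, 44, 97, 93, 27, 70, 68]
Insert 75: [6, 75, 44, 97, 93, 27, 70, 68]
Insert 44: [6, 44, 75, 97, 93, 27, 70, 68]
Insert 97: [6, 44, 75, 97, 93, 27, 70, 68]
Insert 93: [6, 44, 75, 93, 97, 27, 70, 68]
Insert 27: [6, 27, 44, 75, 93, 97, 70, 68]
Insert 70: [6, 27, 44, 70, 75, 93, 97, 68]
Insert 68: [6, 27, 44, 68, 70, 75, 93, 97]

Sorted: [6, 27, 44, 68, 70, 75, 93, 97]


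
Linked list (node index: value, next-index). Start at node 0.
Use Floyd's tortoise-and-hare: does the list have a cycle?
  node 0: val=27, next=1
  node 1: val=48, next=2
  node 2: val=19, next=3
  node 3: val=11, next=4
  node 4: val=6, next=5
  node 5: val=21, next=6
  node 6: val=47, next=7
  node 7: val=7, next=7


Floyd's tortoise (slow, +1) and hare (fast, +2):
  init: slow=0, fast=0
  step 1: slow=1, fast=2
  step 2: slow=2, fast=4
  step 3: slow=3, fast=6
  step 4: slow=4, fast=7
  step 5: slow=5, fast=7
  step 6: slow=6, fast=7
  step 7: slow=7, fast=7
  slow == fast at node 7: cycle detected

Cycle: yes


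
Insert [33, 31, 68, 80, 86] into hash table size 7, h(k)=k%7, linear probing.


Insert 33: h=5 -> slot 5
Insert 31: h=3 -> slot 3
Insert 68: h=5, 1 probes -> slot 6
Insert 80: h=3, 1 probes -> slot 4
Insert 86: h=2 -> slot 2

Table: [None, None, 86, 31, 80, 33, 68]


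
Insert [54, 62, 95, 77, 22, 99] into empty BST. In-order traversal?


Insert 54: root
Insert 62: R from 54
Insert 95: R from 54 -> R from 62
Insert 77: R from 54 -> R from 62 -> L from 95
Insert 22: L from 54
Insert 99: R from 54 -> R from 62 -> R from 95

In-order: [22, 54, 62, 77, 95, 99]


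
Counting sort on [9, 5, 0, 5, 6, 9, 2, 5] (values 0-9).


Input: [9, 5, 0, 5, 6, 9, 2, 5]
Counts: [1, 0, 1, 0, 0, 3, 1, 0, 0, 2]

Sorted: [0, 2, 5, 5, 5, 6, 9, 9]


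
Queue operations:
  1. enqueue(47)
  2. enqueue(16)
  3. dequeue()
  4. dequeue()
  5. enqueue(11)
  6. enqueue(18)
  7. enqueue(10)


enqueue(47) -> [47]
enqueue(16) -> [47, 16]
dequeue()->47, [16]
dequeue()->16, []
enqueue(11) -> [11]
enqueue(18) -> [11, 18]
enqueue(10) -> [11, 18, 10]

Final queue: [11, 18, 10]


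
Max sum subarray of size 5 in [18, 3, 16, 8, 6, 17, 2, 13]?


[0:5]: 51
[1:6]: 50
[2:7]: 49
[3:8]: 46

Max: 51 at [0:5]


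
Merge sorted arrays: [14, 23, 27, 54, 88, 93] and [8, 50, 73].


Take 8 from B
Take 14 from A
Take 23 from A
Take 27 from A
Take 50 from B
Take 54 from A
Take 73 from B

Merged: [8, 14, 23, 27, 50, 54, 73, 88, 93]


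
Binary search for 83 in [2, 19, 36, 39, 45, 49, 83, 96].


Step 1: lo=0, hi=7, mid=3, val=39
Step 2: lo=4, hi=7, mid=5, val=49
Step 3: lo=6, hi=7, mid=6, val=83

Found at index 6


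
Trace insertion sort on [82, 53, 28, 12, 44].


Initial: [82, 53, 28, 12, 44]
Insert 53: [53, 82, 28, 12, 44]
Insert 28: [28, 53, 82, 12, 44]
Insert 12: [12, 28, 53, 82, 44]
Insert 44: [12, 28, 44, 53, 82]

Sorted: [12, 28, 44, 53, 82]


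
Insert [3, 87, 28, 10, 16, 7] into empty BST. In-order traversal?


Insert 3: root
Insert 87: R from 3
Insert 28: R from 3 -> L from 87
Insert 10: R from 3 -> L from 87 -> L from 28
Insert 16: R from 3 -> L from 87 -> L from 28 -> R from 10
Insert 7: R from 3 -> L from 87 -> L from 28 -> L from 10

In-order: [3, 7, 10, 16, 28, 87]


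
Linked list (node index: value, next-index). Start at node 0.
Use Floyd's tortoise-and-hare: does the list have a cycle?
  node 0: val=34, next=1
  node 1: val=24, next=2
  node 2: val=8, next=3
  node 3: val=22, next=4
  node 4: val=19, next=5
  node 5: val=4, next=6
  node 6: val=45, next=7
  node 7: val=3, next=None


Floyd's tortoise (slow, +1) and hare (fast, +2):
  init: slow=0, fast=0
  step 1: slow=1, fast=2
  step 2: slow=2, fast=4
  step 3: slow=3, fast=6
  step 4: fast 6->7->None, no cycle

Cycle: no


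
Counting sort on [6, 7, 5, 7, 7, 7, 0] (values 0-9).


Input: [6, 7, 5, 7, 7, 7, 0]
Counts: [1, 0, 0, 0, 0, 1, 1, 4, 0, 0]

Sorted: [0, 5, 6, 7, 7, 7, 7]


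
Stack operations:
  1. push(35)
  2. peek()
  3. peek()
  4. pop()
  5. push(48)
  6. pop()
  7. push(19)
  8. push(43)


push(35) -> [35]
peek()->35
peek()->35
pop()->35, []
push(48) -> [48]
pop()->48, []
push(19) -> [19]
push(43) -> [19, 43]

Final stack: [19, 43]


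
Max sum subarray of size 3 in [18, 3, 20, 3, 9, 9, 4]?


[0:3]: 41
[1:4]: 26
[2:5]: 32
[3:6]: 21
[4:7]: 22

Max: 41 at [0:3]


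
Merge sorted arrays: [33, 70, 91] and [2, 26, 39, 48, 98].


Take 2 from B
Take 26 from B
Take 33 from A
Take 39 from B
Take 48 from B
Take 70 from A
Take 91 from A

Merged: [2, 26, 33, 39, 48, 70, 91, 98]


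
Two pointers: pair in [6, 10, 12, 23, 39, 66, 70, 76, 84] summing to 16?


lo=0(6)+hi=8(84)=90
lo=0(6)+hi=7(76)=82
lo=0(6)+hi=6(70)=76
lo=0(6)+hi=5(66)=72
lo=0(6)+hi=4(39)=45
lo=0(6)+hi=3(23)=29
lo=0(6)+hi=2(12)=18
lo=0(6)+hi=1(10)=16

Yes: 6+10=16


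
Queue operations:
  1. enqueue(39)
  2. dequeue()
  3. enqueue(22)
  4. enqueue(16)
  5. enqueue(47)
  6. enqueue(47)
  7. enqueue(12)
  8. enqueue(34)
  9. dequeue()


enqueue(39) -> [39]
dequeue()->39, []
enqueue(22) -> [22]
enqueue(16) -> [22, 16]
enqueue(47) -> [22, 16, 47]
enqueue(47) -> [22, 16, 47, 47]
enqueue(12) -> [22, 16, 47, 47, 12]
enqueue(34) -> [22, 16, 47, 47, 12, 34]
dequeue()->22, [16, 47, 47, 12, 34]

Final queue: [16, 47, 47, 12, 34]


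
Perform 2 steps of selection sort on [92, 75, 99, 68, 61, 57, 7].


Initial: [92, 75, 99, 68, 61, 57, 7]
Step 1: min=7 at 6
  Swap: [7, 75, 99, 68, 61, 57, 92]
Step 2: min=57 at 5
  Swap: [7, 57, 99, 68, 61, 75, 92]

After 2 steps: [7, 57, 99, 68, 61, 75, 92]


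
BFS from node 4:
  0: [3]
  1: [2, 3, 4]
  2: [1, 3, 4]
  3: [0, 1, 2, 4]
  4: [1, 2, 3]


Visit 4, enqueue [1, 2, 3]
Visit 1, enqueue []
Visit 2, enqueue []
Visit 3, enqueue [0]
Visit 0, enqueue []

BFS order: [4, 1, 2, 3, 0]


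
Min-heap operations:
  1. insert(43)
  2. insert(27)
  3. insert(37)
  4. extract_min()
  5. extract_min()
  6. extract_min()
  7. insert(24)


insert(43) -> [43]
insert(27) -> [27, 43]
insert(37) -> [27, 43, 37]
extract_min()->27, [37, 43]
extract_min()->37, [43]
extract_min()->43, []
insert(24) -> [24]

Final heap: [24]


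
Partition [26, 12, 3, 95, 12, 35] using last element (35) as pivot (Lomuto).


Pivot: 35
  26 <= 35: advance i (no swap)
  12 <= 35: advance i (no swap)
  3 <= 35: advance i (no swap)
  12 <= 35: swap -> [26, 12, 3, 12, 95, 35]
Place pivot at 4: [26, 12, 3, 12, 35, 95]

Partitioned: [26, 12, 3, 12, 35, 95]


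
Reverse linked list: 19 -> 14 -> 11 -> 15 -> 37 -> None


Step 1: curr=19, set curr.next=prev(None) | reversed so far: 19
Step 2: curr=14, set curr.next=prev(19) | reversed so far: 14 -> 19
Step 3: curr=11, set curr.next=prev(14) | reversed so far: 11 -> 14 -> 19
Step 4: curr=15, set curr.next=prev(11) | reversed so far: 15 -> 11 -> 14 -> 19
Step 5: curr=37, set curr.next=prev(15) | reversed so far: 37 -> 15 -> 11 -> 14 -> 19

37 -> 15 -> 11 -> 14 -> 19 -> None


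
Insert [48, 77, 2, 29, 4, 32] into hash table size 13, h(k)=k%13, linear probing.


Insert 48: h=9 -> slot 9
Insert 77: h=12 -> slot 12
Insert 2: h=2 -> slot 2
Insert 29: h=3 -> slot 3
Insert 4: h=4 -> slot 4
Insert 32: h=6 -> slot 6

Table: [None, None, 2, 29, 4, None, 32, None, None, 48, None, None, 77]


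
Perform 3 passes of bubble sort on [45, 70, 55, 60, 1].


Initial: [45, 70, 55, 60, 1]
Pass 1: [45, 55, 60, 1, 70] (3 swaps)
Pass 2: [45, 55, 1, 60, 70] (1 swaps)
Pass 3: [45, 1, 55, 60, 70] (1 swaps)

After 3 passes: [45, 1, 55, 60, 70]


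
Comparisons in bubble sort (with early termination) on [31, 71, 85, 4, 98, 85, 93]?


Algorithm: bubble sort (with early termination)
Input: [31, 71, 85, 4, 98, 85, 93]
Sorted: [4, 31, 71, 85, 85, 93, 98]

18


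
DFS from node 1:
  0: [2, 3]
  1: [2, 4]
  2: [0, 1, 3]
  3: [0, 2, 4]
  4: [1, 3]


Visit 1, push [4, 2]
Visit 2, push [3, 0]
Visit 0, push [3]
Visit 3, push [4]
Visit 4, push []

DFS order: [1, 2, 0, 3, 4]


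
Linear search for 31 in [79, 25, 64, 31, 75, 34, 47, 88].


i=0: 79!=31
i=1: 25!=31
i=2: 64!=31
i=3: 31==31 found!

Found at 3, 4 comps


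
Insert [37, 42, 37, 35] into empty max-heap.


Insert 37: [37]
Insert 42: [42, 37]
Insert 37: [42, 37, 37]
Insert 35: [42, 37, 37, 35]

Final heap: [42, 37, 37, 35]


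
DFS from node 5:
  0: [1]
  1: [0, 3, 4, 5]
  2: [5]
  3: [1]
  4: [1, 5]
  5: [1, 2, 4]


Visit 5, push [4, 2, 1]
Visit 1, push [4, 3, 0]
Visit 0, push []
Visit 3, push []
Visit 4, push []
Visit 2, push []

DFS order: [5, 1, 0, 3, 4, 2]


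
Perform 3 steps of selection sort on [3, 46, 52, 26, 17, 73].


Initial: [3, 46, 52, 26, 17, 73]
Step 1: min=3 at 0
  Swap: [3, 46, 52, 26, 17, 73]
Step 2: min=17 at 4
  Swap: [3, 17, 52, 26, 46, 73]
Step 3: min=26 at 3
  Swap: [3, 17, 26, 52, 46, 73]

After 3 steps: [3, 17, 26, 52, 46, 73]


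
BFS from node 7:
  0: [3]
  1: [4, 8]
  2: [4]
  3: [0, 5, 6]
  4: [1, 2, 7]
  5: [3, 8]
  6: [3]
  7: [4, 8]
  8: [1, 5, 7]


Visit 7, enqueue [4, 8]
Visit 4, enqueue [1, 2]
Visit 8, enqueue [5]
Visit 1, enqueue []
Visit 2, enqueue []
Visit 5, enqueue [3]
Visit 3, enqueue [0, 6]
Visit 0, enqueue []
Visit 6, enqueue []

BFS order: [7, 4, 8, 1, 2, 5, 3, 0, 6]


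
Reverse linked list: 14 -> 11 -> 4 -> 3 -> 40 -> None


Step 1: curr=14, set curr.next=prev(None) | reversed so far: 14
Step 2: curr=11, set curr.next=prev(14) | reversed so far: 11 -> 14
Step 3: curr=4, set curr.next=prev(11) | reversed so far: 4 -> 11 -> 14
Step 4: curr=3, set curr.next=prev(4) | reversed so far: 3 -> 4 -> 11 -> 14
Step 5: curr=40, set curr.next=prev(3) | reversed so far: 40 -> 3 -> 4 -> 11 -> 14

40 -> 3 -> 4 -> 11 -> 14 -> None


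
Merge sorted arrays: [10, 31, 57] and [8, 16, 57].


Take 8 from B
Take 10 from A
Take 16 from B
Take 31 from A
Take 57 from A

Merged: [8, 10, 16, 31, 57, 57]


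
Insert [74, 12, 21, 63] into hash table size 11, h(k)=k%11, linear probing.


Insert 74: h=8 -> slot 8
Insert 12: h=1 -> slot 1
Insert 21: h=10 -> slot 10
Insert 63: h=8, 1 probes -> slot 9

Table: [None, 12, None, None, None, None, None, None, 74, 63, 21]


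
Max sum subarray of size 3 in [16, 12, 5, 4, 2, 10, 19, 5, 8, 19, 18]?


[0:3]: 33
[1:4]: 21
[2:5]: 11
[3:6]: 16
[4:7]: 31
[5:8]: 34
[6:9]: 32
[7:10]: 32
[8:11]: 45

Max: 45 at [8:11]


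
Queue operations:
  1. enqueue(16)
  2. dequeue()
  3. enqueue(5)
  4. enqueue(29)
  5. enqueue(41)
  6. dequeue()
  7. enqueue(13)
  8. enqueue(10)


enqueue(16) -> [16]
dequeue()->16, []
enqueue(5) -> [5]
enqueue(29) -> [5, 29]
enqueue(41) -> [5, 29, 41]
dequeue()->5, [29, 41]
enqueue(13) -> [29, 41, 13]
enqueue(10) -> [29, 41, 13, 10]

Final queue: [29, 41, 13, 10]


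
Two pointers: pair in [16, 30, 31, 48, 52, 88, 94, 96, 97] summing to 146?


lo=0(16)+hi=8(97)=113
lo=1(30)+hi=8(97)=127
lo=2(31)+hi=8(97)=128
lo=3(48)+hi=8(97)=145
lo=4(52)+hi=8(97)=149
lo=4(52)+hi=7(96)=148
lo=4(52)+hi=6(94)=146

Yes: 52+94=146


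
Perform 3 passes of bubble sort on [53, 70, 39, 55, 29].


Initial: [53, 70, 39, 55, 29]
Pass 1: [53, 39, 55, 29, 70] (3 swaps)
Pass 2: [39, 53, 29, 55, 70] (2 swaps)
Pass 3: [39, 29, 53, 55, 70] (1 swaps)

After 3 passes: [39, 29, 53, 55, 70]


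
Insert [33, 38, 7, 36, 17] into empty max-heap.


Insert 33: [33]
Insert 38: [38, 33]
Insert 7: [38, 33, 7]
Insert 36: [38, 36, 7, 33]
Insert 17: [38, 36, 7, 33, 17]

Final heap: [38, 36, 7, 33, 17]


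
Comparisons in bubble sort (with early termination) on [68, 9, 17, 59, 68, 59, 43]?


Algorithm: bubble sort (with early termination)
Input: [68, 9, 17, 59, 68, 59, 43]
Sorted: [9, 17, 43, 59, 59, 68, 68]

20


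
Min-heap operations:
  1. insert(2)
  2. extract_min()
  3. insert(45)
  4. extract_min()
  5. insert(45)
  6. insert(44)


insert(2) -> [2]
extract_min()->2, []
insert(45) -> [45]
extract_min()->45, []
insert(45) -> [45]
insert(44) -> [44, 45]

Final heap: [44, 45]


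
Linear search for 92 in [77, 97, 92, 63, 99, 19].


i=0: 77!=92
i=1: 97!=92
i=2: 92==92 found!

Found at 2, 3 comps


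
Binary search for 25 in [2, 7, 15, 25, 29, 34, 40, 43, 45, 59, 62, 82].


Step 1: lo=0, hi=11, mid=5, val=34
Step 2: lo=0, hi=4, mid=2, val=15
Step 3: lo=3, hi=4, mid=3, val=25

Found at index 3


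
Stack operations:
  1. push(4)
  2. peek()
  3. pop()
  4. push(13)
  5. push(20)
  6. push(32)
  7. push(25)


push(4) -> [4]
peek()->4
pop()->4, []
push(13) -> [13]
push(20) -> [13, 20]
push(32) -> [13, 20, 32]
push(25) -> [13, 20, 32, 25]

Final stack: [13, 20, 32, 25]


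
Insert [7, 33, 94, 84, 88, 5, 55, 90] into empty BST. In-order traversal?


Insert 7: root
Insert 33: R from 7
Insert 94: R from 7 -> R from 33
Insert 84: R from 7 -> R from 33 -> L from 94
Insert 88: R from 7 -> R from 33 -> L from 94 -> R from 84
Insert 5: L from 7
Insert 55: R from 7 -> R from 33 -> L from 94 -> L from 84
Insert 90: R from 7 -> R from 33 -> L from 94 -> R from 84 -> R from 88

In-order: [5, 7, 33, 55, 84, 88, 90, 94]
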